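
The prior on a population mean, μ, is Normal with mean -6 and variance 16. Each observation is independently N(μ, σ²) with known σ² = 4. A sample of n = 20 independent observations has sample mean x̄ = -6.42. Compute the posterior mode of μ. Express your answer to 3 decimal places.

μ̂_MAP = -6.415

n = 20, x̄ = -6.42.
For a Normal prior and Normal likelihood with known variance, the posterior is Normal; its mode equals its mean, the precision-weighted average.
Prior precision 1/σ₀² = 1/16 = 0.0625; data precision n/σ² = 20/4 = 5.
μ̂ = (0.0625·(-6) + 5·(-6.42)) / (0.0625 + 5) = (-32.475)/5.0625 = -866/135 ≈ -6.415.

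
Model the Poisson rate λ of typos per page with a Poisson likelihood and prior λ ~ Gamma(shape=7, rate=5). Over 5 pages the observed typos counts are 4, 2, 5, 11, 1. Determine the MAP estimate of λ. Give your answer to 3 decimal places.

Σxᵢ = 4+2+5+11+1 = 23, with n = 5.
Posterior ∝ λ^6e^(−5λ) · λ^23e^(−5λ) = λ^29e^(−10λ), i.e. Gamma(shape=30, rate=10).
The mode of a Gamma(a, b) with a ≥ 1 (shape–rate) is (a−1)/b = 29/10 ≈ 2.900.

λ̂_MAP = 2.900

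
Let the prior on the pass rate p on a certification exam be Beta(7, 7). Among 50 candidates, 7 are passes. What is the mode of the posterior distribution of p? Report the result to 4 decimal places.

Prior: Beta(7, 7).
Data: 7 successes in 50 trials. The binomial likelihood contributes p^7(1−p)^43, so the posterior is Beta(7+7, 7+43) = Beta(14, 50).
For Beta(a, b) with a, b > 1 the mode is (a−1)/(a+b−2) = 13/62 ≈ 0.2097.

p̂_MAP = 0.2097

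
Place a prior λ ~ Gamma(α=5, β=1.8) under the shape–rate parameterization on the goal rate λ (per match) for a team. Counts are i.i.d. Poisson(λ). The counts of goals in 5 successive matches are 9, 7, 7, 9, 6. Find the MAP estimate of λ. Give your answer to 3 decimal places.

Σxᵢ = 9+7+7+9+6 = 38, with n = 5.
Posterior ∝ λ^4e^(−1.8λ) · λ^38e^(−5λ) = λ^42e^(−6.8λ), i.e. Gamma(shape=43, rate=6.8).
The mode of a Gamma(a, b) with a ≥ 1 (shape–rate) is (a−1)/b = 42/6.8 ≈ 6.176.

λ̂_MAP = 6.176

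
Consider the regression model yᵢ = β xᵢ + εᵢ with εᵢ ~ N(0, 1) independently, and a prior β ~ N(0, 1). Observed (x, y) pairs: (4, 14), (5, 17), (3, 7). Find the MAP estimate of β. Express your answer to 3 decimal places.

log p(β | y) = −Σ(yᵢ − βxᵢ)²/(2·1) − β²/(2·1) + const.
Setting the derivative to zero: Σxᵢ(yᵢ − βxᵢ)/1 − β/1 = 0, so β = Σxᵢyᵢ / (Σxᵢ² + σ²/τ²).
Σxᵢyᵢ = 4·14 + 5·17 + 3·7 = 162; Σxᵢ² = 50; σ²/τ² = 1.
β̂_MAP = 162 / (50 + 1) = 162/51 ≈ 3.176.

β̂_MAP = 3.176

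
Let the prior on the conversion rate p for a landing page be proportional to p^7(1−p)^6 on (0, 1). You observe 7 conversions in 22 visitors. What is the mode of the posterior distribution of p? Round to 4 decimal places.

The prior density ∝ p^7(1−p)^6 is the kernel of Beta(8, 7).
Data: 7 successes in 22 trials. The binomial likelihood contributes p^7(1−p)^15, so the posterior is Beta(8+7, 7+15) = Beta(15, 22).
For Beta(a, b) with a, b > 1 the mode is (a−1)/(a+b−2) = 14/35 ≈ 0.4000.

p̂_MAP = 0.4000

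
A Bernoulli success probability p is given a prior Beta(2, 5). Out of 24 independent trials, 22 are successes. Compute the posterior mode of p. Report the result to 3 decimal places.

Prior: Beta(2, 5).
Data: 22 successes in 24 trials. The binomial likelihood contributes p^22(1−p)^2, so the posterior is Beta(2+22, 5+2) = Beta(24, 7).
For Beta(a, b) with a, b > 1 the mode is (a−1)/(a+b−2) = 23/29 ≈ 0.793.

p̂_MAP = 0.793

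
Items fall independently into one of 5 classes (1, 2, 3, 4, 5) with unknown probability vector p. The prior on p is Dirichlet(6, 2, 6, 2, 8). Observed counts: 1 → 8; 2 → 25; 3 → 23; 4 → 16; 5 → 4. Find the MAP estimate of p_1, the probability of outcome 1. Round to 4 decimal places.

MAP estimate: 0.1368

The posterior is Dirichlet(αᵢ + nᵢ) = Dirichlet(14, 27, 29, 18, 12).
For a Dirichlet(a₁,…,a_K) with all aᵢ > 1, the mode has j-th component (aⱼ − 1)/(Σaᵢ − K).
Here Σaᵢ = 100 and K = 5, so p_1 = (14 − 1)/(100 − 5) = 13/95 ≈ 0.1368.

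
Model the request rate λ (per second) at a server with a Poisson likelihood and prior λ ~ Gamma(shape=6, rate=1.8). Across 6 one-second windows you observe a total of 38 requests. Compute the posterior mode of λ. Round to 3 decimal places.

Σxᵢ = 38, n = 6.
Posterior ∝ λ^5e^(−1.8λ) · λ^38e^(−6λ) = λ^43e^(−7.8λ), i.e. Gamma(shape=44, rate=7.8).
The mode of a Gamma(a, b) with a ≥ 1 (shape–rate) is (a−1)/b = 43/7.8 ≈ 5.513.

λ̂_MAP = 5.513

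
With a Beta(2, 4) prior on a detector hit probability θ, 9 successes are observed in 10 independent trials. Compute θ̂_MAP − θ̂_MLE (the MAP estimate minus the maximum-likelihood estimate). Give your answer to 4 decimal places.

Posterior is Beta(11, 5); MAP = (11−1)/(16−2) = 10/14 ≈ 0.71429.
MLE ignores the prior: θ̂_MLE = k/n = 9/10 ≈ 0.90000.
Difference = 10/14 − 9/10 = -13/70 ≈ -0.1857.

MAP − MLE = -0.1857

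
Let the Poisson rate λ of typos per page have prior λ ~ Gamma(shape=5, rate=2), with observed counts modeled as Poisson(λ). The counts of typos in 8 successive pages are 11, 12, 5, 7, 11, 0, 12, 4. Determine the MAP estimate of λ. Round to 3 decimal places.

λ̂_MAP = 6.600

Σxᵢ = 11+12+5+7+11+0+12+4 = 62, with n = 8.
Posterior ∝ λ^4e^(−2λ) · λ^62e^(−8λ) = λ^66e^(−10λ), i.e. Gamma(shape=67, rate=10).
The mode of a Gamma(a, b) with a ≥ 1 (shape–rate) is (a−1)/b = 66/10 ≈ 6.600.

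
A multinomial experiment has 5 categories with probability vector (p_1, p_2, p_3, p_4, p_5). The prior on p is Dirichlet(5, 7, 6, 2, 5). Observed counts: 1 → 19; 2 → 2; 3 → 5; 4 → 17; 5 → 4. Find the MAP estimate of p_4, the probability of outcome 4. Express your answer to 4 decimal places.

The posterior is Dirichlet(αᵢ + nᵢ) = Dirichlet(24, 9, 11, 19, 9).
For a Dirichlet(a₁,…,a_K) with all aᵢ > 1, the mode has j-th component (aⱼ − 1)/(Σaᵢ − K).
Here Σaᵢ = 72 and K = 5, so p_4 = (19 − 1)/(72 − 5) = 18/67 ≈ 0.2687.

MAP estimate: 0.2687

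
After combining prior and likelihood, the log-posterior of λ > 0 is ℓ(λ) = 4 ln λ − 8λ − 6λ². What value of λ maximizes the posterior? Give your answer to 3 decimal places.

λ̂_MAP = 0.333

ℓ'(λ) = 4/λ − 8 − 12λ. Setting this to zero and multiplying by λ: 12λ² + 8λ − 4 = 0.
λ = (−8 + √(8² + 4·12·4)) / (2·12) = (−8 + √256) / 24 = (−8 + 16)/24 = 1/3.
ℓ''(λ) = −4/λ² − 12 < 0, confirming a maximum.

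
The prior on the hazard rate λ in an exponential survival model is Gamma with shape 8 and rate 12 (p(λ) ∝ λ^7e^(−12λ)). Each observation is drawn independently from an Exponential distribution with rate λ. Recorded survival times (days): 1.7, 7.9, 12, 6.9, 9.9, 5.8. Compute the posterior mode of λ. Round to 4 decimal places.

λ̂_MAP = 0.2313

The Exponential(rate=λ) likelihood is ∝ λ^n e^(−λΣtᵢ). Here n = 6 and Σtᵢ = 1.7 + 7.9 + 12 + 6.9 + 9.9 + 5.8 = 44.2.
Posterior ∝ λ^7e^(−12λ) · λ^6e^(−44.2λ) = λ^13e^(−56.2λ), i.e. Gamma(14, 56.2).
Mode = (a−1)/b = 13/56.2 ≈ 0.2313.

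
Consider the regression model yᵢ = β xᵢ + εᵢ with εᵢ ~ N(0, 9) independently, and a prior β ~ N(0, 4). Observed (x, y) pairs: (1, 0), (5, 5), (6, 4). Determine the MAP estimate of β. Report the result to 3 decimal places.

β̂_MAP = 0.763

log p(β | y) = −Σ(yᵢ − βxᵢ)²/(2·9) − β²/(2·4) + const.
Setting the derivative to zero: Σxᵢ(yᵢ − βxᵢ)/9 − β/4 = 0, so β = Σxᵢyᵢ / (Σxᵢ² + σ²/τ²).
Σxᵢyᵢ = 1·0 + 5·5 + 6·4 = 49; Σxᵢ² = 62; σ²/τ² = 2.25.
β̂_MAP = 49 / (62 + 2.25) = 49/64.25 ≈ 0.763.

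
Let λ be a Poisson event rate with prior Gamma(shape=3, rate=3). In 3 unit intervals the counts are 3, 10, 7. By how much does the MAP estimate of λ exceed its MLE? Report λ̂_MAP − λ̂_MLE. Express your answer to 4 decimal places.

Σxᵢ = 20. Posterior is Gamma(23, 6); MAP = (23−1)/6 = 22/6 ≈ 3.66667.
MLE = x̄ = 20/3 ≈ 6.66667.
Difference = 22/6 − 20/3 = -3 ≈ -3.0000.

MAP − MLE = -3.0000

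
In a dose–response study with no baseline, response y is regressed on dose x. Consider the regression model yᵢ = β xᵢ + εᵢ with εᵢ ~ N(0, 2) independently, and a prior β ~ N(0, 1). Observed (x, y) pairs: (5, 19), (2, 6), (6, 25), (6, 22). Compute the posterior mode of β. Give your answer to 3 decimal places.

log p(β | y) = −Σ(yᵢ − βxᵢ)²/(2·2) − β²/(2·1) + const.
Setting the derivative to zero: Σxᵢ(yᵢ − βxᵢ)/2 − β/1 = 0, so β = Σxᵢyᵢ / (Σxᵢ² + σ²/τ²).
Σxᵢyᵢ = 5·19 + 2·6 + 6·25 + 6·22 = 389; Σxᵢ² = 101; σ²/τ² = 2.
β̂_MAP = 389 / (101 + 2) = 389/103 ≈ 3.777.

β̂_MAP = 3.777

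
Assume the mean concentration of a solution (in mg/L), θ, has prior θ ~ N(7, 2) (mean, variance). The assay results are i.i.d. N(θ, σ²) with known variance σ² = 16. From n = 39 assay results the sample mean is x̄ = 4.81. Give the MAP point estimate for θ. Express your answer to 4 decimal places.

θ̂_MAP = 5.1828

n = 39, x̄ = 4.81.
For a Normal prior and Normal likelihood with known variance, the posterior is Normal; its mode equals its mean, the precision-weighted average.
Prior precision 1/σ₀² = 1/2 = 0.5; data precision n/σ² = 39/16 = 2.4375.
θ̂ = (0.5·7 + 2.4375·4.81) / (0.5 + 2.4375) = 15.224375/2.9375 = 24359/4700 ≈ 5.1828.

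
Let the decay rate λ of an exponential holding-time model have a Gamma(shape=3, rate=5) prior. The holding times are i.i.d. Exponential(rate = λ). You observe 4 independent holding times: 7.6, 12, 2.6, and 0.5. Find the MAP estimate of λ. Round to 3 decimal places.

The Exponential(rate=λ) likelihood is ∝ λ^n e^(−λΣtᵢ). Here n = 4 and Σtᵢ = 7.6 + 12 + 2.6 + 0.5 = 22.7.
Posterior ∝ λ^2e^(−5λ) · λ^4e^(−22.7λ) = λ^6e^(−27.7λ), i.e. Gamma(7, 27.7).
Mode = (a−1)/b = 6/27.7 ≈ 0.217.

λ̂_MAP = 0.217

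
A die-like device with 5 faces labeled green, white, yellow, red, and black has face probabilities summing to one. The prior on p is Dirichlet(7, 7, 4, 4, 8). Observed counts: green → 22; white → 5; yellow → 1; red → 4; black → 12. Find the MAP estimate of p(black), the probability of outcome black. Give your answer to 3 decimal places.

The posterior is Dirichlet(αᵢ + nᵢ) = Dirichlet(29, 12, 5, 8, 20).
For a Dirichlet(a₁,…,a_K) with all aᵢ > 1, the mode has j-th component (aⱼ − 1)/(Σaᵢ − K).
Here Σaᵢ = 74 and K = 5, so p(black) = (20 − 1)/(74 − 5) = 19/69 ≈ 0.275.

MAP estimate of p(black) = 0.275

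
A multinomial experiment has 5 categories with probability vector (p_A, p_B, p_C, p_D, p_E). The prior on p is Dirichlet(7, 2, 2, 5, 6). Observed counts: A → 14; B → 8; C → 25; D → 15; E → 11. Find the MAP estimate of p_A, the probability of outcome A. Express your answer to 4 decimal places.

MAP estimate of p_A = 0.2222

The posterior is Dirichlet(αᵢ + nᵢ) = Dirichlet(21, 10, 27, 20, 17).
For a Dirichlet(a₁,…,a_K) with all aᵢ > 1, the mode has j-th component (aⱼ − 1)/(Σaᵢ − K).
Here Σaᵢ = 95 and K = 5, so p_A = (21 − 1)/(95 − 5) = 20/90 ≈ 0.2222.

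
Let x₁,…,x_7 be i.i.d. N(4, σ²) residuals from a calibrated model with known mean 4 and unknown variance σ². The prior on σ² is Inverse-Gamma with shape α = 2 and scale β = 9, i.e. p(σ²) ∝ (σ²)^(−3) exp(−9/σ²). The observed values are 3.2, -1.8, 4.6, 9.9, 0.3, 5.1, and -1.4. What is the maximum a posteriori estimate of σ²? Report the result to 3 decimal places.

σ̂²_MAP = 10.116

Sum of squared deviations about the known mean: SS = (3.2−4)² + (-1.8−4)² + (4.6−4)² + (9.9−4)² + (0.3−4)² + (5.1−4)² + (-1.4−4)² = 113.51.
The Normal likelihood contributes (σ²)^(−n/2) exp(−SS/(2σ²)), so the posterior is Inverse-Gamma(α + n/2, β + SS/2) = Inverse-Gamma(5.5, 65.755).
The mode of Inverse-Gamma(a, b) is b/(a+1) = 65.755/6.5 ≈ 10.116.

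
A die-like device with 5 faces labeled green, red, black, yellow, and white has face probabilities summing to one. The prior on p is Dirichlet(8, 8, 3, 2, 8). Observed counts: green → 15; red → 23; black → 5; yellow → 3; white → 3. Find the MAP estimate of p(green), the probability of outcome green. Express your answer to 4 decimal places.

The posterior is Dirichlet(αᵢ + nᵢ) = Dirichlet(23, 31, 8, 5, 11).
For a Dirichlet(a₁,…,a_K) with all aᵢ > 1, the mode has j-th component (aⱼ − 1)/(Σaᵢ − K).
Here Σaᵢ = 78 and K = 5, so p(green) = (23 − 1)/(78 − 5) = 22/73 ≈ 0.3014.

MAP estimate of p(green) = 0.3014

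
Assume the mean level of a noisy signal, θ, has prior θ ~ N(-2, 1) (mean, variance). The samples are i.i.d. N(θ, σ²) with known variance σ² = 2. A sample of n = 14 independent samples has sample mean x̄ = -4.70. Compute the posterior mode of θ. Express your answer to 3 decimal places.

θ̂_MAP = -4.363

n = 14, x̄ = -4.70.
For a Normal prior and Normal likelihood with known variance, the posterior is Normal; its mode equals its mean, the precision-weighted average.
Prior precision 1/σ₀² = 1/1 = 1; data precision n/σ² = 14/2 = 7.
θ̂ = (1·(-2) + 7·(-4.7)) / (1 + 7) = (-34.9)/8 = -4.3625 ≈ -4.363.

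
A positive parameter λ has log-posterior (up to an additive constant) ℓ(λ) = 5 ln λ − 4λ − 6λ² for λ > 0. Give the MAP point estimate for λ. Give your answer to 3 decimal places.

ℓ'(λ) = 5/λ − 4 − 12λ. Setting this to zero and multiplying by λ: 12λ² + 4λ − 5 = 0.
λ = (−4 + √(4² + 4·12·5)) / (2·12) = (−4 + √256) / 24 = (−4 + 16)/24 = 1/2.
ℓ''(λ) = −5/λ² − 12 < 0, confirming a maximum.

λ̂_MAP = 0.500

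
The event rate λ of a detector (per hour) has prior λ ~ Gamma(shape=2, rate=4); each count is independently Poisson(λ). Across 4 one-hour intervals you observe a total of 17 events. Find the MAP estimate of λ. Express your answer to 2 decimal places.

Σxᵢ = 17, n = 4.
Posterior ∝ λe^(−4λ) · λ^17e^(−4λ) = λ^18e^(−8λ), i.e. Gamma(shape=19, rate=8).
The mode of a Gamma(a, b) with a ≥ 1 (shape–rate) is (a−1)/b = 18/8 ≈ 2.25.

λ̂_MAP = 2.25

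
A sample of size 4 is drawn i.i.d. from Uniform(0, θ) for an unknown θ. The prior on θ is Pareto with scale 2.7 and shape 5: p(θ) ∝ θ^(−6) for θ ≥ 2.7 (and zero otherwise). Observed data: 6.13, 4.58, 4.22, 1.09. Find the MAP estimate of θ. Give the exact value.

θ̂_MAP = 6.13

The Uniform(0, θ) likelihood is θ^(−n) for θ ≥ max(xᵢ), zero otherwise. Here max(xᵢ) = 6.13.
Posterior ∝ θ^(−6) · θ^(−4) = θ^(−10) on θ ≥ max(2.7, 6.13) = 6.13.
This density is strictly decreasing in θ, so the posterior mode lies at the lower boundary of the support.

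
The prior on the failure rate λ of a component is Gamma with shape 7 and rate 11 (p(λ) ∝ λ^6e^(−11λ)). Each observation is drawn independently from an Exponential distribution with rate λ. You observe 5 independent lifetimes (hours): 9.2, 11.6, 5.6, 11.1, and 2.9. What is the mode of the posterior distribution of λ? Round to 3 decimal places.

The Exponential(rate=λ) likelihood is ∝ λ^n e^(−λΣtᵢ). Here n = 5 and Σtᵢ = 9.2 + 11.6 + 5.6 + 11.1 + 2.9 = 40.4.
Posterior ∝ λ^6e^(−11λ) · λ^5e^(−40.4λ) = λ^11e^(−51.4λ), i.e. Gamma(12, 51.4).
Mode = (a−1)/b = 11/51.4 ≈ 0.214.

λ̂_MAP = 0.214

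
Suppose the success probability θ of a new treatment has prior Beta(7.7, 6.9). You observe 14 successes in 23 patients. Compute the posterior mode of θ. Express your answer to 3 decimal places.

Prior: Beta(7.7, 6.9).
Data: 14 successes in 23 trials. The binomial likelihood contributes θ^14(1−θ)^9, so the posterior is Beta(7.7+14, 6.9+9) = Beta(21.7, 15.9).
For Beta(a, b) with a, b > 1 the mode is (a−1)/(a+b−2) = 20.7/35.6 ≈ 0.581.

θ̂_MAP = 0.581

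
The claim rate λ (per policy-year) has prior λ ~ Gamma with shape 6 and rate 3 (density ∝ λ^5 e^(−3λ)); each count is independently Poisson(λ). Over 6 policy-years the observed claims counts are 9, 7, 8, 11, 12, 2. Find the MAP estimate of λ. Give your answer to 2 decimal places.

Σxᵢ = 9+7+8+11+12+2 = 49, with n = 6.
Posterior ∝ λ^5e^(−3λ) · λ^49e^(−6λ) = λ^54e^(−9λ), i.e. Gamma(shape=55, rate=9).
The mode of a Gamma(a, b) with a ≥ 1 (shape–rate) is (a−1)/b = 54/9 ≈ 6.00.

λ̂_MAP = 6.00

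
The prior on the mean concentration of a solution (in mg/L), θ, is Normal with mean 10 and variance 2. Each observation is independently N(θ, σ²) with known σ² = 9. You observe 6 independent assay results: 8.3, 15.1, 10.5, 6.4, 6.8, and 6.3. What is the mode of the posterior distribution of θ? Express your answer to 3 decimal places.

n = 6; x̄ = (8.3 + 15.1 + 10.5 + 6.4 + 6.8 + 6.3)/6 = 53.4/6 = 8.9.
For a Normal prior and Normal likelihood with known variance, the posterior is Normal; its mode equals its mean, the precision-weighted average.
Prior precision 1/σ₀² = 1/2 = 0.5; data precision n/σ² = 6/9 = 2/3.
θ̂ = (0.5·10 + (2/3)·8.9) / (0.5 + 2/3) = (164/15)/(7/6) = 328/35 ≈ 9.371.

θ̂_MAP = 9.371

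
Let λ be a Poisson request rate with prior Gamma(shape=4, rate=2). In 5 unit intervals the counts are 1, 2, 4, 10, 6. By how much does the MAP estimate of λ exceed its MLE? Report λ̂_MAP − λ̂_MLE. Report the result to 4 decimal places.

MAP − MLE = -0.8857

Σxᵢ = 23. Posterior is Gamma(27, 7); MAP = (27−1)/7 = 26/7 ≈ 3.71429.
MLE = x̄ = 23/5 ≈ 4.60000.
Difference = 26/7 − 23/5 = -31/35 ≈ -0.8857.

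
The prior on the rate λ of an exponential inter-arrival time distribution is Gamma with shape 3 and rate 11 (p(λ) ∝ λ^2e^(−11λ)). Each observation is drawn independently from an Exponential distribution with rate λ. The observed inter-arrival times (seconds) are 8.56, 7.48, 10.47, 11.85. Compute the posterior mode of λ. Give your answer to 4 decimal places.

The Exponential(rate=λ) likelihood is ∝ λ^n e^(−λΣtᵢ). Here n = 4 and Σtᵢ = 8.56 + 7.48 + 10.47 + 11.85 = 38.36.
Posterior ∝ λ^2e^(−11λ) · λ^4e^(−38.36λ) = λ^6e^(−49.36λ), i.e. Gamma(7, 49.36).
Mode = (a−1)/b = 6/49.36 ≈ 0.1216.

λ̂_MAP = 0.1216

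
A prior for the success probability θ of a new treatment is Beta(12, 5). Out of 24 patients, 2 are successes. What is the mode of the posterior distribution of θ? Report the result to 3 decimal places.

Prior: Beta(12, 5).
Data: 2 successes in 24 trials. The binomial likelihood contributes θ^2(1−θ)^22, so the posterior is Beta(12+2, 5+22) = Beta(14, 27).
For Beta(a, b) with a, b > 1 the mode is (a−1)/(a+b−2) = 13/39 ≈ 0.333.

θ̂_MAP = 0.333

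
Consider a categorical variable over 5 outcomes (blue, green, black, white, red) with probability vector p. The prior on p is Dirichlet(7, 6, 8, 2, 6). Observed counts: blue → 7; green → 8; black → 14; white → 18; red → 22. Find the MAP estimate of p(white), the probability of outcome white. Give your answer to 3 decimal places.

The posterior is Dirichlet(αᵢ + nᵢ) = Dirichlet(14, 14, 22, 20, 28).
For a Dirichlet(a₁,…,a_K) with all aᵢ > 1, the mode has j-th component (aⱼ − 1)/(Σaᵢ − K).
Here Σaᵢ = 98 and K = 5, so p(white) = (20 − 1)/(98 − 5) = 19/93 ≈ 0.204.

MAP estimate of p(white) = 0.204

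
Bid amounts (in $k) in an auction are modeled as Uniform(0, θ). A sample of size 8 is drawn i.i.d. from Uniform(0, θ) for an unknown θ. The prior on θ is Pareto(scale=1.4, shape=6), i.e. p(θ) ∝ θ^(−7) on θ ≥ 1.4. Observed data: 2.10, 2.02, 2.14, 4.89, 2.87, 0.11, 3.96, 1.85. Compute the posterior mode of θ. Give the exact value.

θ̂_MAP = 4.89

The Uniform(0, θ) likelihood is θ^(−n) for θ ≥ max(xᵢ), zero otherwise. Here max(xᵢ) = 4.89.
Posterior ∝ θ^(−7) · θ^(−8) = θ^(−15) on θ ≥ max(1.4, 4.89) = 4.89.
This density is strictly decreasing in θ, so the posterior mode lies at the lower boundary of the support.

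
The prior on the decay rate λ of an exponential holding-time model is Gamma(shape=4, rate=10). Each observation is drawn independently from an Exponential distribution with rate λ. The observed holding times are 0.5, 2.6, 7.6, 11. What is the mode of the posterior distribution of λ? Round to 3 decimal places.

The Exponential(rate=λ) likelihood is ∝ λ^n e^(−λΣtᵢ). Here n = 4 and Σtᵢ = 0.5 + 2.6 + 7.6 + 11 = 21.7.
Posterior ∝ λ^3e^(−10λ) · λ^4e^(−21.7λ) = λ^7e^(−31.7λ), i.e. Gamma(8, 31.7).
Mode = (a−1)/b = 7/31.7 ≈ 0.221.

λ̂_MAP = 0.221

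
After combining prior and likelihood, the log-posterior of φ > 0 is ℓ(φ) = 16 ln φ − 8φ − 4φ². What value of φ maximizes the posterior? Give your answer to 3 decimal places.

φ̂_MAP = 1.000

ℓ'(φ) = 16/φ − 8 − 8φ. Setting this to zero and multiplying by φ: 8φ² + 8φ − 16 = 0.
φ = (−8 + √(8² + 4·8·16)) / (2·8) = (−8 + √576) / 16 = (−8 + 24)/16 = 1.
ℓ''(φ) = −16/φ² − 8 < 0, confirming a maximum.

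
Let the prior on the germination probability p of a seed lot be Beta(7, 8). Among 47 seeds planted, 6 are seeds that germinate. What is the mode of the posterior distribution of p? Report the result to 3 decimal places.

p̂_MAP = 0.200

Prior: Beta(7, 8).
Data: 6 successes in 47 trials. The binomial likelihood contributes p^6(1−p)^41, so the posterior is Beta(7+6, 8+41) = Beta(13, 49).
For Beta(a, b) with a, b > 1 the mode is (a−1)/(a+b−2) = 12/60 ≈ 0.200.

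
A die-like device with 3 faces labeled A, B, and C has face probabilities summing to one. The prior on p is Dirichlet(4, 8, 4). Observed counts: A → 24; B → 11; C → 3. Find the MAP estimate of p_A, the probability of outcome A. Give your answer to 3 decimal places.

MAP estimate of p_A = 0.529

The posterior is Dirichlet(αᵢ + nᵢ) = Dirichlet(28, 19, 7).
For a Dirichlet(a₁,…,a_K) with all aᵢ > 1, the mode has j-th component (aⱼ − 1)/(Σaᵢ − K).
Here Σaᵢ = 54 and K = 3, so p_A = (28 − 1)/(54 − 3) = 27/51 ≈ 0.529.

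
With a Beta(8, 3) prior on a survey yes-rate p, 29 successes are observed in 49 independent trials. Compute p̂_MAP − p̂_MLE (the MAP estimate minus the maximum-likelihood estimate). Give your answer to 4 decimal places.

Posterior is Beta(37, 23); MAP = (37−1)/(60−2) = 36/58 ≈ 0.62069.
MLE ignores the prior: p̂_MLE = k/n = 29/49 ≈ 0.59184.
Difference = 36/58 − 29/49 = 41/1421 ≈ 0.0289.

MAP − MLE = 0.0289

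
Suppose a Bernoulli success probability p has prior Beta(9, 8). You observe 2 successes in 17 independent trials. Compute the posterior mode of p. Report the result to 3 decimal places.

p̂_MAP = 0.313

Prior: Beta(9, 8).
Data: 2 successes in 17 trials. The binomial likelihood contributes p^2(1−p)^15, so the posterior is Beta(9+2, 8+15) = Beta(11, 23).
For Beta(a, b) with a, b > 1 the mode is (a−1)/(a+b−2) = 10/32 ≈ 0.313.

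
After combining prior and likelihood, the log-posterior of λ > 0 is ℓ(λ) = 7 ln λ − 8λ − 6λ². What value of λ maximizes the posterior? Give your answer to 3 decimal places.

ℓ'(λ) = 7/λ − 8 − 12λ. Setting this to zero and multiplying by λ: 12λ² + 8λ − 7 = 0.
λ = (−8 + √(8² + 4·12·7)) / (2·12) = (−8 + √400) / 24 = (−8 + 20)/24 = 1/2.
ℓ''(λ) = −7/λ² − 12 < 0, confirming a maximum.

λ̂_MAP = 0.500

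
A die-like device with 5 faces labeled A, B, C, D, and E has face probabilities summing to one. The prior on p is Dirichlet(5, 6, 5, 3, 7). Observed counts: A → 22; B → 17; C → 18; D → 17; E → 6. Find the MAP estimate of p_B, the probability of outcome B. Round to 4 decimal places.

The posterior is Dirichlet(αᵢ + nᵢ) = Dirichlet(27, 23, 23, 20, 13).
For a Dirichlet(a₁,…,a_K) with all aᵢ > 1, the mode has j-th component (aⱼ − 1)/(Σaᵢ − K).
Here Σaᵢ = 106 and K = 5, so p_B = (23 − 1)/(106 − 5) = 22/101 ≈ 0.2178.

MAP estimate of p_B = 0.2178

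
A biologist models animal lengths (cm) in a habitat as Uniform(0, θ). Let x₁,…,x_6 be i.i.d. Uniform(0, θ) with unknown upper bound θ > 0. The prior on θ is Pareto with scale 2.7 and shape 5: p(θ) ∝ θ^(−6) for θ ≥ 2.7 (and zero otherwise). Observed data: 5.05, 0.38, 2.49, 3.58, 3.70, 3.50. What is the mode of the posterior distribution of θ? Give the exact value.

θ̂_MAP = 5.05

The Uniform(0, θ) likelihood is θ^(−n) for θ ≥ max(xᵢ), zero otherwise. Here max(xᵢ) = 5.05.
Posterior ∝ θ^(−6) · θ^(−6) = θ^(−12) on θ ≥ max(2.7, 5.05) = 5.05.
This density is strictly decreasing in θ, so the posterior mode lies at the lower boundary of the support.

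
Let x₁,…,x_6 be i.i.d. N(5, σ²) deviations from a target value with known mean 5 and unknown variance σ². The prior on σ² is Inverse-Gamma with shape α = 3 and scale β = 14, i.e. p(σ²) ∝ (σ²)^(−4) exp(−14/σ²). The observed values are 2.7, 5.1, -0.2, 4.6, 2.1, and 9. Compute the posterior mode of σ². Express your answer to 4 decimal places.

Sum of squared deviations about the known mean: SS = (2.7−5)² + (5.1−5)² + (-0.2−5)² + (4.6−5)² + (2.1−5)² + (9−5)² = 56.91.
The Normal likelihood contributes (σ²)^(−n/2) exp(−SS/(2σ²)), so the posterior is Inverse-Gamma(α + n/2, β + SS/2) = Inverse-Gamma(6, 42.455).
The mode of Inverse-Gamma(a, b) is b/(a+1) = 42.455/7 ≈ 6.0650.

σ̂²_MAP = 6.0650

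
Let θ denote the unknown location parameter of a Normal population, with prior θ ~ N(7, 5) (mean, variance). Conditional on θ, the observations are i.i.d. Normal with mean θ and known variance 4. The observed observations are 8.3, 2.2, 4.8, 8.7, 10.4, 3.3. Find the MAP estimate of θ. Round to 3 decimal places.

θ̂_MAP = 6.368

n = 6; x̄ = (8.3 + 2.2 + 4.8 + 8.7 + 10.4 + 3.3)/6 = 37.7/6 = 377/60 ≈ 6.2833.
For a Normal prior and Normal likelihood with known variance, the posterior is Normal; its mode equals its mean, the precision-weighted average.
Prior precision 1/σ₀² = 1/5 = 0.2; data precision n/σ² = 6/4 = 1.5.
θ̂ = (0.2·7 + 1.5·(377/60)) / (0.2 + 1.5) = 10.825/1.7 = 433/68 ≈ 6.368.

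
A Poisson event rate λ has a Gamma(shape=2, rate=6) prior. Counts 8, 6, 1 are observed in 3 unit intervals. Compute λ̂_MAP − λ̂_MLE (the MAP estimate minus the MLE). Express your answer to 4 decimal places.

MAP − MLE = -3.2222

Σxᵢ = 15. Posterior is Gamma(17, 9); MAP = (17−1)/9 = 16/9 ≈ 1.77778.
MLE = x̄ = 15/3 ≈ 5.00000.
Difference = 16/9 − 15/3 = -29/9 ≈ -3.2222.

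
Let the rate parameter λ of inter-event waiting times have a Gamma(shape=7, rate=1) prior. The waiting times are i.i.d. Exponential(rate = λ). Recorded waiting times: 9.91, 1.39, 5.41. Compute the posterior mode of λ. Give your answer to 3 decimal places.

The Exponential(rate=λ) likelihood is ∝ λ^n e^(−λΣtᵢ). Here n = 3 and Σtᵢ = 9.91 + 1.39 + 5.41 = 16.71.
Posterior ∝ λ^6e^(−1λ) · λ^3e^(−16.71λ) = λ^9e^(−17.71λ), i.e. Gamma(10, 17.71).
Mode = (a−1)/b = 9/17.71 ≈ 0.508.

λ̂_MAP = 0.508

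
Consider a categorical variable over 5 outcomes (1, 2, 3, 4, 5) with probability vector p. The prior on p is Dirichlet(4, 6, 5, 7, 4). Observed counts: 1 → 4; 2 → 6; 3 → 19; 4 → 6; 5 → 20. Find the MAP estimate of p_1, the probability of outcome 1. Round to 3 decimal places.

The posterior is Dirichlet(αᵢ + nᵢ) = Dirichlet(8, 12, 24, 13, 24).
For a Dirichlet(a₁,…,a_K) with all aᵢ > 1, the mode has j-th component (aⱼ − 1)/(Σaᵢ − K).
Here Σaᵢ = 81 and K = 5, so p_1 = (8 − 1)/(81 − 5) = 7/76 ≈ 0.092.

MAP estimate: 0.092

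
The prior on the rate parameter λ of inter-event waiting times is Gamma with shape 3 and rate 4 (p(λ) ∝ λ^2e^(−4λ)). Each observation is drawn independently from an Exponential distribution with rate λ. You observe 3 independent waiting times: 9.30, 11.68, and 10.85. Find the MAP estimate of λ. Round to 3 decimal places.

λ̂_MAP = 0.140

The Exponential(rate=λ) likelihood is ∝ λ^n e^(−λΣtᵢ). Here n = 3 and Σtᵢ = 9.30 + 11.68 + 10.85 = 31.83.
Posterior ∝ λ^2e^(−4λ) · λ^3e^(−31.83λ) = λ^5e^(−35.83λ), i.e. Gamma(6, 35.83).
Mode = (a−1)/b = 5/35.83 ≈ 0.140.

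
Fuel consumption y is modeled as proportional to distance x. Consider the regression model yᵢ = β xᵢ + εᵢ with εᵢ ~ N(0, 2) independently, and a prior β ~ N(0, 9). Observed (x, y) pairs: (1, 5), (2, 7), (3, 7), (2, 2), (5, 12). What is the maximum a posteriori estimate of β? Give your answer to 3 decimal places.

β̂_MAP = 2.406

log p(β | y) = −Σ(yᵢ − βxᵢ)²/(2·2) − β²/(2·9) + const.
Setting the derivative to zero: Σxᵢ(yᵢ − βxᵢ)/2 − β/9 = 0, so β = Σxᵢyᵢ / (Σxᵢ² + σ²/τ²).
Σxᵢyᵢ = 1·5 + 2·7 + 3·7 + 2·2 + 5·12 = 104; Σxᵢ² = 43; σ²/τ² = 2/9.
β̂_MAP = 104 / (43 + 2/9) = 104/(389/9) = 936/389 ≈ 2.406.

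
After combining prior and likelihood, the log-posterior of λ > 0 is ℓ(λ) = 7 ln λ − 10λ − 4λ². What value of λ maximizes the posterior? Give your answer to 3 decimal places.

ℓ'(λ) = 7/λ − 10 − 8λ. Setting this to zero and multiplying by λ: 8λ² + 10λ − 7 = 0.
λ = (−10 + √(10² + 4·8·7)) / (2·8) = (−10 + √324) / 16 = (−10 + 18)/16 = 1/2.
ℓ''(λ) = −7/λ² − 8 < 0, confirming a maximum.

λ̂_MAP = 0.500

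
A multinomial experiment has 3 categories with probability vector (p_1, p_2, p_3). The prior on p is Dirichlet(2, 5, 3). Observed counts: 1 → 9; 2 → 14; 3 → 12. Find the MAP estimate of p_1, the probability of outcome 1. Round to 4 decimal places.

MAP estimate: 0.2381

The posterior is Dirichlet(αᵢ + nᵢ) = Dirichlet(11, 19, 15).
For a Dirichlet(a₁,…,a_K) with all aᵢ > 1, the mode has j-th component (aⱼ − 1)/(Σaᵢ − K).
Here Σaᵢ = 45 and K = 3, so p_1 = (11 − 1)/(45 − 3) = 10/42 ≈ 0.2381.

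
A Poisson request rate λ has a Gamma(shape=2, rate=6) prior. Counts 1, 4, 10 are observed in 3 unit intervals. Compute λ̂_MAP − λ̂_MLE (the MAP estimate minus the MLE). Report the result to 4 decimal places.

Σxᵢ = 15. Posterior is Gamma(17, 9); MAP = (17−1)/9 = 16/9 ≈ 1.77778.
MLE = x̄ = 15/3 ≈ 5.00000.
Difference = 16/9 − 15/3 = -29/9 ≈ -3.2222.

MAP − MLE = -3.2222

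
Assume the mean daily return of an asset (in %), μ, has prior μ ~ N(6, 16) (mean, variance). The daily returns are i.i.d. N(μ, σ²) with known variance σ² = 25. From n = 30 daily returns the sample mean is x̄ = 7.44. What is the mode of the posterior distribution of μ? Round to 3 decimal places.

μ̂_MAP = 7.369

n = 30, x̄ = 7.44.
For a Normal prior and Normal likelihood with known variance, the posterior is Normal; its mode equals its mean, the precision-weighted average.
Prior precision 1/σ₀² = 1/16 = 0.0625; data precision n/σ² = 30/25 = 1.2.
μ̂ = (0.0625·6 + 1.2·7.44) / (0.0625 + 1.2) = 9.303/1.2625 = 18606/2525 ≈ 7.369.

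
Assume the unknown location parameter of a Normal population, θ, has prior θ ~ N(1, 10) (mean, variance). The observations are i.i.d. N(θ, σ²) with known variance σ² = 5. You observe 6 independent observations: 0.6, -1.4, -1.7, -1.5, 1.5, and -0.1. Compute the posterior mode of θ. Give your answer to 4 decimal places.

θ̂_MAP = -0.3231

n = 6; x̄ = (0.6 + (-1.4) + (-1.7) + (-1.5) + 1.5 + (-0.1))/6 = -2.6/6 = -13/30 ≈ -0.4333.
For a Normal prior and Normal likelihood with known variance, the posterior is Normal; its mode equals its mean, the precision-weighted average.
Prior precision 1/σ₀² = 1/10 = 0.1; data precision n/σ² = 6/5 = 1.2.
θ̂ = (0.1·1 + 1.2·(-13/30)) / (0.1 + 1.2) = (-0.42)/1.3 = -21/65 ≈ -0.3231.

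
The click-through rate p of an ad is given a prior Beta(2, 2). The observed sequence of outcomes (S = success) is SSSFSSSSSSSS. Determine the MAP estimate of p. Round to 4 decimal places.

p̂_MAP = 0.8571

Prior: Beta(2, 2).
Data: 11 successes in 12 trials (from the sequence). The binomial likelihood contributes p^11(1−p)^1, so the posterior is Beta(2+11, 2+1) = Beta(13, 3).
For Beta(a, b) with a, b > 1 the mode is (a−1)/(a+b−2) = 12/14 ≈ 0.8571.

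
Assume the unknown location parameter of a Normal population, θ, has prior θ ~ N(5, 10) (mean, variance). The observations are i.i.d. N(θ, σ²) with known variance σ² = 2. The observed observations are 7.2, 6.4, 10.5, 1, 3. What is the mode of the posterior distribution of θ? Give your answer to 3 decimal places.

n = 5; x̄ = (7.2 + 6.4 + 10.5 + 1 + 3)/5 = 28.1/5 = 5.62.
For a Normal prior and Normal likelihood with known variance, the posterior is Normal; its mode equals its mean, the precision-weighted average.
Prior precision 1/σ₀² = 1/10 = 0.1; data precision n/σ² = 5/2 = 2.5.
θ̂ = (0.1·5 + 2.5·5.62) / (0.1 + 2.5) = 14.55/2.6 = 291/52 ≈ 5.596.

θ̂_MAP = 5.596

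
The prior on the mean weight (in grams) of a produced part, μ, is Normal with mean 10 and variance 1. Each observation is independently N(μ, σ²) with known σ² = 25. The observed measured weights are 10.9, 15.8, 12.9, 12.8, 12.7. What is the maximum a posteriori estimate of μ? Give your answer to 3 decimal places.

n = 5; x̄ = (10.9 + 15.8 + 12.9 + 12.8 + 12.7)/5 = 65.1/5 = 13.02.
For a Normal prior and Normal likelihood with known variance, the posterior is Normal; its mode equals its mean, the precision-weighted average.
Prior precision 1/σ₀² = 1/1 = 1; data precision n/σ² = 5/25 = 0.2.
μ̂ = (1·10 + 0.2·13.02) / (1 + 0.2) = 12.604/1.2 = 3151/300 ≈ 10.503.

μ̂_MAP = 10.503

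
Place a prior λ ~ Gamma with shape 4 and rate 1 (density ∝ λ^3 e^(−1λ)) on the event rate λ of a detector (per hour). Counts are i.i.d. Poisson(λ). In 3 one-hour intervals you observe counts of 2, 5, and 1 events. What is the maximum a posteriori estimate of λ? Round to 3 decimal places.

λ̂_MAP = 2.750

Σxᵢ = 2+5+1 = 8, with n = 3.
Posterior ∝ λ^3e^(−1λ) · λ^8e^(−3λ) = λ^11e^(−4λ), i.e. Gamma(shape=12, rate=4).
The mode of a Gamma(a, b) with a ≥ 1 (shape–rate) is (a−1)/b = 11/4 ≈ 2.750.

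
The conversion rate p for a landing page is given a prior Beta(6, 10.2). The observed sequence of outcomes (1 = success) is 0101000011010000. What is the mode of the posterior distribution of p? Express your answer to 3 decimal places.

Prior: Beta(6, 10.2).
Data: 5 successes in 16 trials (from the sequence). The binomial likelihood contributes p^5(1−p)^11, so the posterior is Beta(6+5, 10.2+11) = Beta(11, 21.2).
For Beta(a, b) with a, b > 1 the mode is (a−1)/(a+b−2) = 10/30.2 ≈ 0.331.

p̂_MAP = 0.331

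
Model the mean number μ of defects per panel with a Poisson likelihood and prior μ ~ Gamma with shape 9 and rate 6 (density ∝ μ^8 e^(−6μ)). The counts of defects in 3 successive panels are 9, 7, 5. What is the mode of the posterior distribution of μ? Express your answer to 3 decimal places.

μ̂_MAP = 3.222

Σxᵢ = 9+7+5 = 21, with n = 3.
Posterior ∝ μ^8e^(−6μ) · μ^21e^(−3μ) = μ^29e^(−9μ), i.e. Gamma(shape=30, rate=9).
The mode of a Gamma(a, b) with a ≥ 1 (shape–rate) is (a−1)/b = 29/9 ≈ 3.222.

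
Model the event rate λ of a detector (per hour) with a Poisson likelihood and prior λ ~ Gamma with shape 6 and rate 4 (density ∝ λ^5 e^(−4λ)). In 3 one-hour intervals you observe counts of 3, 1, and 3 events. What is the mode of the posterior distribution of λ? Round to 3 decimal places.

Σxᵢ = 3+1+3 = 7, with n = 3.
Posterior ∝ λ^5e^(−4λ) · λ^7e^(−3λ) = λ^12e^(−7λ), i.e. Gamma(shape=13, rate=7).
The mode of a Gamma(a, b) with a ≥ 1 (shape–rate) is (a−1)/b = 12/7 ≈ 1.714.

λ̂_MAP = 1.714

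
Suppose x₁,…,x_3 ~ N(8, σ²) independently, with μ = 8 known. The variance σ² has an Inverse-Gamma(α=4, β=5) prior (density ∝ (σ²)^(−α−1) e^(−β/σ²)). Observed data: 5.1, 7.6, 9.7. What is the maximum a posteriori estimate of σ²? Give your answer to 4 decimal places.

Sum of squared deviations about the known mean: SS = (5.1−8)² + (7.6−8)² + (9.7−8)² = 11.46.
The Normal likelihood contributes (σ²)^(−n/2) exp(−SS/(2σ²)), so the posterior is Inverse-Gamma(α + n/2, β + SS/2) = Inverse-Gamma(5.5, 10.73).
The mode of Inverse-Gamma(a, b) is b/(a+1) = 10.73/6.5 ≈ 1.6508.

σ̂²_MAP = 1.6508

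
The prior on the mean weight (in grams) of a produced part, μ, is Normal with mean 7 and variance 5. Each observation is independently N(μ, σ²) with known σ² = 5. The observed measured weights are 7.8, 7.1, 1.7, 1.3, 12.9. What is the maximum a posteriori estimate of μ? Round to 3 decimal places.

n = 5; x̄ = (7.8 + 7.1 + 1.7 + 1.3 + 12.9)/5 = 30.8/5 = 6.16.
For a Normal prior and Normal likelihood with known variance, the posterior is Normal; its mode equals its mean, the precision-weighted average.
Prior precision 1/σ₀² = 1/5 = 0.2; data precision n/σ² = 5/5 = 1.
μ̂ = (0.2·7 + 1·6.16) / (0.2 + 1) = 7.56/1.2 = 6.300.

μ̂_MAP = 6.300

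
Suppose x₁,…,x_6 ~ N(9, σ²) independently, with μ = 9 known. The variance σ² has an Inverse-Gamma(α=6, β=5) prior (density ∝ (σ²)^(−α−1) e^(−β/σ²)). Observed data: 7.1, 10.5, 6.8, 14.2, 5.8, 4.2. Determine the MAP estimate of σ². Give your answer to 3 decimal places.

Sum of squared deviations about the known mean: SS = (7.1−9)² + (10.5−9)² + (6.8−9)² + (14.2−9)² + (5.8−9)² + (4.2−9)² = 71.02.
The Normal likelihood contributes (σ²)^(−n/2) exp(−SS/(2σ²)), so the posterior is Inverse-Gamma(α + n/2, β + SS/2) = Inverse-Gamma(9, 40.51).
The mode of Inverse-Gamma(a, b) is b/(a+1) = 40.51/10 ≈ 4.051.

σ̂²_MAP = 4.051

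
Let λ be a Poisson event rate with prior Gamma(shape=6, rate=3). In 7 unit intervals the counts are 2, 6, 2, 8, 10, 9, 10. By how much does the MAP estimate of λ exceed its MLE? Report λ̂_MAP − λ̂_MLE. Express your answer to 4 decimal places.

MAP − MLE = -1.5143

Σxᵢ = 47. Posterior is Gamma(53, 10); MAP = (53−1)/10 = 52/10 ≈ 5.20000.
MLE = x̄ = 47/7 ≈ 6.71429.
Difference = 52/10 − 47/7 = -53/35 ≈ -1.5143.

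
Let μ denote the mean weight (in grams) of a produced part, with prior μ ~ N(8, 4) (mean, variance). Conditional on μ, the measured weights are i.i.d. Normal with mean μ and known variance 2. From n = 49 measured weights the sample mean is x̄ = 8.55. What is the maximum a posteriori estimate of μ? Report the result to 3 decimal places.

μ̂_MAP = 8.544

n = 49, x̄ = 8.55.
For a Normal prior and Normal likelihood with known variance, the posterior is Normal; its mode equals its mean, the precision-weighted average.
Prior precision 1/σ₀² = 1/4 = 0.25; data precision n/σ² = 49/2 = 24.5.
μ̂ = (0.25·8 + 24.5·8.55) / (0.25 + 24.5) = 211.475/24.75 = 769/90 ≈ 8.544.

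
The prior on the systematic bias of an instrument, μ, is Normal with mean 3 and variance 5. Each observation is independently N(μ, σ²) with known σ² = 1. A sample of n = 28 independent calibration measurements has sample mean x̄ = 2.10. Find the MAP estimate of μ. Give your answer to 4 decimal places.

n = 28, x̄ = 2.10.
For a Normal prior and Normal likelihood with known variance, the posterior is Normal; its mode equals its mean, the precision-weighted average.
Prior precision 1/σ₀² = 1/5 = 0.2; data precision n/σ² = 28/1 = 28.
μ̂ = (0.2·3 + 28·2.1) / (0.2 + 28) = 59.4/28.2 = 99/47 ≈ 2.1064.

μ̂_MAP = 2.1064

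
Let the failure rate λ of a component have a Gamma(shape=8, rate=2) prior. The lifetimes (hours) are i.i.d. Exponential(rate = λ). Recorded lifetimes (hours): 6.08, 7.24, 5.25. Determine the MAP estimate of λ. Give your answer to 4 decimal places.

λ̂_MAP = 0.4861

The Exponential(rate=λ) likelihood is ∝ λ^n e^(−λΣtᵢ). Here n = 3 and Σtᵢ = 6.08 + 7.24 + 5.25 = 18.57.
Posterior ∝ λ^7e^(−2λ) · λ^3e^(−18.57λ) = λ^10e^(−20.57λ), i.e. Gamma(11, 20.57).
Mode = (a−1)/b = 10/20.57 ≈ 0.4861.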